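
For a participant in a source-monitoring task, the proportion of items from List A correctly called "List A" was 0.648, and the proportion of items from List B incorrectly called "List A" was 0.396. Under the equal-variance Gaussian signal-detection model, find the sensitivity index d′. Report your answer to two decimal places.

Φ⁻¹(H) = 0.3799
Φ⁻¹(FA) = -0.2637
d' = z(H) − z(FA) = 0.3799 − (-0.2637) = 0.6436

d′ = 0.64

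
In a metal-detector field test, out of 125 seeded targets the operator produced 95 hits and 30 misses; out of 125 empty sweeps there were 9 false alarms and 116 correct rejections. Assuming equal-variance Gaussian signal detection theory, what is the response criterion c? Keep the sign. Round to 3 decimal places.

H = 95/125 = 0.7600
FA = 9/125 = 0.0720
z(H) = 0.7063
z(FA) = -1.4611
c = −½·[z(H) + z(FA)] = −0.5 × (0.7063 + (-1.4611)) = 0.3774

c = 0.377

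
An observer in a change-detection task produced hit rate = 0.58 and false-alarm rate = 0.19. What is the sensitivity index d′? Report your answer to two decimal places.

z(H) = z(0.58) = 0.202
z(FA) = z(0.19) = -0.878
d' = z(H) − z(FA) = 0.202 − (-0.878) = 1.080

d′ = 1.08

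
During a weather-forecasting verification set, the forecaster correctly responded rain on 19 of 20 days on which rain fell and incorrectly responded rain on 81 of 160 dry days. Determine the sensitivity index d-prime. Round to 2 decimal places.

d-prime = 1.63

H = 19/20 = 0.9500
FA = 81/160 = 0.5062
z(0.9500) = 1.645, z(0.5062) = 0.016
d' = z(H) − z(FA) = 1.645 − 0.016 = 1.629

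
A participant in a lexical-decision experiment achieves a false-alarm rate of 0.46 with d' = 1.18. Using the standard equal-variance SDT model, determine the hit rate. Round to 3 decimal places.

z(false-alarm rate) = z(0.46) = -0.1004
z(H) = z(FA) + d' = -0.1004 + 1.18 = 1.0796
hit rate = Φ(1.0796) = 0.8598

hit rate = 0.860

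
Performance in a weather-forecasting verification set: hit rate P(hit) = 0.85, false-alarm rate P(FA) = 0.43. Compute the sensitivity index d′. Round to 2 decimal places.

d′ = 1.21

z(H) = z(0.85) = 1.0364
z(FA) = z(0.43) = -0.1764
d' = z(H) − z(FA) = 1.0364 − (-0.1764) = 1.2128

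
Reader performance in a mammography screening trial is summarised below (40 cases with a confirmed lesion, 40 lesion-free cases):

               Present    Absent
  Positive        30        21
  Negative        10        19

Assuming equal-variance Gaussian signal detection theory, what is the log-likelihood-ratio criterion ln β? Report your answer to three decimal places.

ln β = -0.226

H = 30/40 = 0.7500
FA = 21/40 = 0.5250
z(0.7500) = 0.6745, z(0.5250) = 0.0627
ln β = −½·[z(H)² − z(FA)²] = −0.5 × (0.4550 − 0.0039) = -0.22555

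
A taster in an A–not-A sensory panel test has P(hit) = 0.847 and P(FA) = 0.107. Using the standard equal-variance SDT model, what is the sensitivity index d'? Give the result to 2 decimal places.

z(0.847) = 1.024, z(0.107) = -1.243
d' = z(H) − z(FA) = 1.024 − (-1.243) = 2.267

d' = 2.27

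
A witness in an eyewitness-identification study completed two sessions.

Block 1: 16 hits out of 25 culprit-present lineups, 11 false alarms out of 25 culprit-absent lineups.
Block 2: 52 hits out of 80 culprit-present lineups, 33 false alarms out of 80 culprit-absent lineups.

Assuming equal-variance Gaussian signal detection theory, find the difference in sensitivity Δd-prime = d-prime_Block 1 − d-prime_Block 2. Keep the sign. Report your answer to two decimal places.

Δd-prime = -0.10

Block 1: z(0.6400) = 0.358, z(0.4400) = -0.151, d' = 0.509
Block 2: z(0.6500) = 0.385, z(0.4125) = -0.221, d' = 0.606
Δd' = d'_Block 1 − d'_Block 2 = 0.509 − 0.606 = -0.097
Block 2 has the higher sensitivity.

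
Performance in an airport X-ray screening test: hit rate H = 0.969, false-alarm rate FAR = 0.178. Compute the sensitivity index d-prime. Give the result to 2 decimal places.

z(H) = z(0.969) = 1.8663
z(FA) = z(0.178) = -0.9230
d' = z(H) − z(FA) = 1.8663 − (-0.9230) = 2.7893

d-prime = 2.79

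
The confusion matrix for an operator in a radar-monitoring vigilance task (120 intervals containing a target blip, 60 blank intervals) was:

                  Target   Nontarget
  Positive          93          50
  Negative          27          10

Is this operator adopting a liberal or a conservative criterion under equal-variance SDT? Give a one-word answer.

z(H) = 0.755, z(FA) = 0.967
c = −½·(z(H) + z(FA)) = -0.861
c < 0 → liberal criterion (biased toward responding “yes”).

liberal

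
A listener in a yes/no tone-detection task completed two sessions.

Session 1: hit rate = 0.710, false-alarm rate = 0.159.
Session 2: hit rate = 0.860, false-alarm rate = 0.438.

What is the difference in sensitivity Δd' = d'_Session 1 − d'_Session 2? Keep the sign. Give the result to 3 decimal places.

Δd' = 0.316

Session 1: z(0.710) = 0.5534, z(0.159) = -0.9986, d' = 1.5520
Session 2: z(0.860) = 1.0803, z(0.438) = -0.1560, d' = 1.2363
Δd' = d'_Session 1 − d'_Session 2 = 1.5520 − 1.2363 = 0.3157
Session 1 has the higher sensitivity.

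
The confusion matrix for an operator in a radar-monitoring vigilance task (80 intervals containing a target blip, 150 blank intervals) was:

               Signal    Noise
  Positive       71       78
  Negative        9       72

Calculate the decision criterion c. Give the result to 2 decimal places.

c = -0.63

H = 71/80 = 0.8875
FA = 78/150 = 0.5200
Φ⁻¹(0.8875) = 1.213, Φ⁻¹(0.5200) = 0.050
c = −½·[z(H) + z(FA)] = −0.5 × (1.213 + 0.050) = -0.6315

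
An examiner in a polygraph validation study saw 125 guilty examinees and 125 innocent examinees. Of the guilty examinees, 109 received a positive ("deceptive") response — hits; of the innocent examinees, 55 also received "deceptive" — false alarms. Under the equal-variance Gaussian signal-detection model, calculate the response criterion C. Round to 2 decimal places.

C = -0.49

H = 109/125 = 0.8720
FA = 55/125 = 0.4400
z(0.8720) = 1.1359, z(0.4400) = -0.1510
c = −½·[z(H) + z(FA)] = −0.5 × (1.1359 + (-0.1510)) = -0.49245
c < 0: the examiner has a liberal response bias.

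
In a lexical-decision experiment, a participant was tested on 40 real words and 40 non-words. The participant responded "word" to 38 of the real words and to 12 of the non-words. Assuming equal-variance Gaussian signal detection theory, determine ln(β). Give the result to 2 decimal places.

ln β = -1.22

H = 38/40 = 0.9500
FA = 12/40 = 0.3000
Φ⁻¹(0.9500) = 1.645, Φ⁻¹(0.3000) = -0.524
ln β = −½·[z(H)² − z(FA)²] = −0.5 × (2.706 − 0.275) = -1.2155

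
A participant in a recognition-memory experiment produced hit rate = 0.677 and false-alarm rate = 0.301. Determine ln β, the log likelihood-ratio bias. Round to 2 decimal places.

ln β = 0.03

Φ⁻¹(0.677) = 0.459, Φ⁻¹(0.301) = -0.522
ln β = −½·[z(H)² − z(FA)²] = −0.5 × (0.211 − 0.272) = 0.0305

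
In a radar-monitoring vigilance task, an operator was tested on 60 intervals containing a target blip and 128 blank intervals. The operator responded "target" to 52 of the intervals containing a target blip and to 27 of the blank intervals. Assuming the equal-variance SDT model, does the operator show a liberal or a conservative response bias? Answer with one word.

z(H) = 1.111, z(FA) = -0.803
c = −½·(z(H) + z(FA)) = -0.154
c < 0 → liberal criterion (biased toward responding “yes”).

liberal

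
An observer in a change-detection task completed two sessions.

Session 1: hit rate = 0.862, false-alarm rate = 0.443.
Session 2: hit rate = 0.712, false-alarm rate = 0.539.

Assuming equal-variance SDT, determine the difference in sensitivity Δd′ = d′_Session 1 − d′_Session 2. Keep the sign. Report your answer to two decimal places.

Δd′ = 0.77

Session 1: z(0.862) = 1.089, z(0.443) = -0.143, d' = 1.232
Session 2: z(0.712) = 0.559, z(0.539) = 0.098, d' = 0.461
Δd' = d'_Session 1 − d'_Session 2 = 1.232 − 0.461 = 0.771
Session 1 has the higher sensitivity.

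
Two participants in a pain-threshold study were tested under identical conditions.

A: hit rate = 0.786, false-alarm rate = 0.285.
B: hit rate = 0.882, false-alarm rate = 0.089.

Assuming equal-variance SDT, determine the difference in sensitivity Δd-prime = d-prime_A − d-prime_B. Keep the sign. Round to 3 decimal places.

A: z(0.786) = 0.7926, z(0.285) = -0.5681, d' = 1.3607
B: z(0.882) = 1.1850, z(0.089) = -1.3469, d' = 2.5319
Δd' = d'_A − d'_B = 1.3607 − 2.5319 = -1.1712
B has the higher sensitivity.

Δd-prime = -1.171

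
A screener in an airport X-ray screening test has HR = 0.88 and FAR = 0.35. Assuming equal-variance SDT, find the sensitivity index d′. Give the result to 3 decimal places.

d′ = 1.560

Φ⁻¹(0.88) = 1.1750, Φ⁻¹(0.35) = -0.3853
d' = z(H) − z(FA) = 1.1750 − (-0.3853) = 1.5603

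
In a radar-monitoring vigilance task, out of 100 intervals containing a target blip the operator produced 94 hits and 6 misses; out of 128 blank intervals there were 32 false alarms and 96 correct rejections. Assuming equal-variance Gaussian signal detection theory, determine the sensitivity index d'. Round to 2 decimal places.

d' = 2.23

H = 94/100 = 0.9400
FA = 32/128 = 0.2500
Φ⁻¹(H) = Φ⁻¹(0.9400) = 1.555
Φ⁻¹(FA) = Φ⁻¹(0.2500) = -0.674
d' = z(H) − z(FA) = 1.555 − (-0.674) = 2.229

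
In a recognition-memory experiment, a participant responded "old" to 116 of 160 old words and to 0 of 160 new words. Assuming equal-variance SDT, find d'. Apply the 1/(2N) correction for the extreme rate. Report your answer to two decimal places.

The false-alarm rate is 0/160 = 0, so apply the 1/(2N) correction: FA → 1/(2·160) = 0.00313.
z(H) = z(0.72500) = 0.598
z(FA) = z(0.00313) = -2.734
d' = 0.598 − (-2.734) = 3.332

d' = 3.33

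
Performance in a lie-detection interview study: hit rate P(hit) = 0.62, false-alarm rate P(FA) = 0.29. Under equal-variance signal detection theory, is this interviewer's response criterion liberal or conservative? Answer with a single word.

z(H) = 0.305, z(FA) = -0.553
c = −½·(z(H) + z(FA)) = 0.124
c > 0 → conservative criterion (biased toward responding “no”).

conservative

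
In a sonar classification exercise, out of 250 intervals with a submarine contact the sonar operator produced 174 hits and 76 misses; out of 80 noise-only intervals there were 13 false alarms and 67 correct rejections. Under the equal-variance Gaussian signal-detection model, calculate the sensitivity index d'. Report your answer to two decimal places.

H = 174/250 = 0.6960
FA = 13/80 = 0.1625
z(H) = z(0.6960) = 0.513
z(FA) = z(0.1625) = -0.984
d' = z(H) − z(FA) = 0.513 − (-0.984) = 1.497

d' = 1.50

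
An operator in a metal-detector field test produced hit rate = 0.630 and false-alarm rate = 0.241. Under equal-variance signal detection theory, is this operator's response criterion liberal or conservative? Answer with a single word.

conservative

z(H) = 0.332, z(FA) = -0.703
c = −½·(z(H) + z(FA)) = 0.1855
c > 0 → conservative criterion (biased toward responding “no”).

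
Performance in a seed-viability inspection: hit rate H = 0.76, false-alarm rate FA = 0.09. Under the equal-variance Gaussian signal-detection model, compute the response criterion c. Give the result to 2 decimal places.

Φ⁻¹(H) = 0.7063
Φ⁻¹(FA) = -1.3408
c = −½·[z(H) + z(FA)] = −0.5 × (0.7063 + (-1.3408)) = 0.31725

c = 0.32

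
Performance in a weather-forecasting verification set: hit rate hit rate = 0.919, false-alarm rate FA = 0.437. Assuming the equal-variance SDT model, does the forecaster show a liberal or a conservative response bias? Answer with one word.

liberal

z(H) = 1.398, z(FA) = -0.159
c = −½·(z(H) + z(FA)) = -0.6195
c < 0 → liberal criterion (biased toward responding “yes”).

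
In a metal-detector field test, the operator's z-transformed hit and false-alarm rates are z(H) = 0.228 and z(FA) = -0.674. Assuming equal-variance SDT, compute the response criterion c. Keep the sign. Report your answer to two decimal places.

c = 0.22

c = −½·[z(H) + z(FA)] = −½·(0.228 + (-0.674)) = 0.223
c > 0: the operator has a conservative response bias.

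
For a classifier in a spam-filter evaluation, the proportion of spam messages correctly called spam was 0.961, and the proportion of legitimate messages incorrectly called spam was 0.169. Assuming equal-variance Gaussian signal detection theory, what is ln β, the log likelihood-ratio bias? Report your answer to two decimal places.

z(H) = z(0.961) = 1.762
z(FA) = z(0.169) = -0.958
ln β = −½·[z(H)² − z(FA)²] = −0.5 × (3.105 − 0.918) = -1.0935

ln β = -1.09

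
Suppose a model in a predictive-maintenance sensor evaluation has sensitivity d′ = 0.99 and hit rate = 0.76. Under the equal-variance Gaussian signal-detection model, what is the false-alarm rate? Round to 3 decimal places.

z(hit rate) = z(0.76) = 0.7063
z(FA) = z(H) − d' = 0.7063 − 0.99 = -0.2837
false-alarm rate = Φ(-0.2837) = 0.3883

false-alarm rate = 0.388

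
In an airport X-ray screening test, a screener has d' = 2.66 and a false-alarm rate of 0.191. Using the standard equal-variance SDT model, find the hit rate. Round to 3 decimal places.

hit rate = 0.963

z(false-alarm rate) = z(0.191) = -0.8742
z(H) = z(FA) + d' = -0.8742 + 2.66 = 1.7858
hit rate = Φ(1.7858) = 0.9629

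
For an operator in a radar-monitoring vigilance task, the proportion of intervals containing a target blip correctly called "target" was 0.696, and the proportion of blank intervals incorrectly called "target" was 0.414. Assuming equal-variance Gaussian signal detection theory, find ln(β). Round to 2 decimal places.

z(H) = 0.513
z(FA) = -0.217
ln β = −½·[z(H)² − z(FA)²] = −0.5 × (0.263 − 0.047) = -0.108

ln β = -0.11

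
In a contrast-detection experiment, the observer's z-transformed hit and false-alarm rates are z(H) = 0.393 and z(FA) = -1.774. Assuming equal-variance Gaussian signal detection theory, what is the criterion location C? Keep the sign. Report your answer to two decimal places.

C = 0.69

c = −½·[z(H) + z(FA)] = −½·(0.393 + (-1.774)) = 0.6905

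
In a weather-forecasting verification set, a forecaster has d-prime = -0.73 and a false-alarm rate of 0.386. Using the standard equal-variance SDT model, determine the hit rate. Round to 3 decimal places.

hit rate = 0.154

z(false-alarm rate) = z(0.386) = -0.2898
z(H) = z(FA) + d' = -0.2898 + (-0.73) = -1.0198
hit rate = Φ(-1.0198) = 0.1539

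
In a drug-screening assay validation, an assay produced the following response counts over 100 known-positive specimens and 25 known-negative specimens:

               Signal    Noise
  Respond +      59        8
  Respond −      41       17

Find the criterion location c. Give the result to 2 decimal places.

H = 59/100 = 0.5900
FA = 8/25 = 0.3200
Φ⁻¹(H) = Φ⁻¹(0.5900) = 0.2275
Φ⁻¹(FA) = Φ⁻¹(0.3200) = -0.4677
c = −½·[z(H) + z(FA)] = −0.5 × (0.2275 + (-0.4677)) = 0.1201

c = 0.12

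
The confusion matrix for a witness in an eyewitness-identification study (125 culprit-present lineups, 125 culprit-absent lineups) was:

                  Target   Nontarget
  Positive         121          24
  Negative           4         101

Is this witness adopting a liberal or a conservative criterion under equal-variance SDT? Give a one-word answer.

liberal

z(H) = 1.852, z(FA) = -0.871
c = −½·(z(H) + z(FA)) = -0.4905
c < 0 → liberal criterion (biased toward responding “yes”).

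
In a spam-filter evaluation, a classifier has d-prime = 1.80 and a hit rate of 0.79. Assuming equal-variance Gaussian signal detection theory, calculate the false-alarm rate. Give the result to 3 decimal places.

z(hit rate) = z(0.79) = 0.8064
z(FA) = z(H) − d' = 0.8064 − 1.80 = -0.9936
false-alarm rate = Φ(-0.9936) = 0.1602

false-alarm rate = 0.160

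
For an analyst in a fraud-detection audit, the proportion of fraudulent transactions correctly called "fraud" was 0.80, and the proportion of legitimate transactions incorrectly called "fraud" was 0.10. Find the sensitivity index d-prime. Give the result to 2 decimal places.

d-prime = 2.12

z(H) = 0.8416
z(FA) = -1.2816
d' = z(H) − z(FA) = 0.8416 − (-1.2816) = 2.1232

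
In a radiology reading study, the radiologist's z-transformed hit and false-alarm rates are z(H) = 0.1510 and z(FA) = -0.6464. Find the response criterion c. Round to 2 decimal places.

c = −½·[z(H) + z(FA)] = −½·(0.1510 + (-0.6464)) = 0.2477

c = 0.25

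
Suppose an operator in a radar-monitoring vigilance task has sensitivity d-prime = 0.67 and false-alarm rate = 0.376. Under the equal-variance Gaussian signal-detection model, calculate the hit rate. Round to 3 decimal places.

z(false-alarm rate) = z(0.376) = -0.3160
z(H) = z(FA) + d' = -0.3160 + 0.67 = 0.3540
hit rate = Φ(0.3540) = 0.6383

hit rate = 0.638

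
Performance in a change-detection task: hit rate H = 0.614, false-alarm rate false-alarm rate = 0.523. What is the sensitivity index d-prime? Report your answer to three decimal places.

d-prime = 0.232

z(H) = 0.2898
z(FA) = 0.0577
d' = z(H) − z(FA) = 0.2898 − 0.0577 = 0.2321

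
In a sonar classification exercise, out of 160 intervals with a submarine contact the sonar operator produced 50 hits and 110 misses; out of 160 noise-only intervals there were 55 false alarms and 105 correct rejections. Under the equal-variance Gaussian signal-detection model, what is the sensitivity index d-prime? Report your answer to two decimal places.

H = 50/160 = 0.3125
FA = 55/160 = 0.3438
z(0.3125) = -0.4888, z(0.3438) = -0.4021
d' = z(H) − z(FA) = -0.4888 − (-0.4021) = -0.0867

d-prime = -0.09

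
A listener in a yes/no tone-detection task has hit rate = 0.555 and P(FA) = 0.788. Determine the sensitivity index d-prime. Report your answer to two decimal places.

d-prime = -0.66

z(0.555) = 0.138, z(0.788) = 0.800
d' = z(H) − z(FA) = 0.138 − 0.800 = -0.662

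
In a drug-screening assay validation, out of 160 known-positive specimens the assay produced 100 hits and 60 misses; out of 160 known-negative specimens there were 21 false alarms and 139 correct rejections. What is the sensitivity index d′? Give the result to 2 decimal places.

d′ = 1.44

H = 100/160 = 0.6250
FA = 21/160 = 0.1313
Φ⁻¹(H) = 0.319
Φ⁻¹(FA) = -1.120
d' = z(H) − z(FA) = 0.319 − (-1.120) = 1.439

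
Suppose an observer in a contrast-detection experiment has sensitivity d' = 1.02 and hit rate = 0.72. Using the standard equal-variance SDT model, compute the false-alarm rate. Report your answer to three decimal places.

z(hit rate) = z(0.72) = 0.5828
z(FA) = z(H) − d' = 0.5828 − 1.02 = -0.4372
false-alarm rate = Φ(-0.4372) = 0.3310

false-alarm rate = 0.331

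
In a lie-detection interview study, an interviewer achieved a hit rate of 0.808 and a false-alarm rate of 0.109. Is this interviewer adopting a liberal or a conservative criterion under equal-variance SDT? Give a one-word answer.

z(H) = 0.871, z(FA) = -1.232
c = −½·(z(H) + z(FA)) = 0.1805
c > 0 → conservative criterion (biased toward responding “no”).

conservative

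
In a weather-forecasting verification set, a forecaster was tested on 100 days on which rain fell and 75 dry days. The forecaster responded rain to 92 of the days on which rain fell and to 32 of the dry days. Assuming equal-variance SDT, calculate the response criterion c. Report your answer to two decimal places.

c = -0.61

H = 92/100 = 0.9200
FA = 32/75 = 0.4267
z(H) = z(0.9200) = 1.4051
z(FA) = z(0.4267) = -0.1848
c = −½·[z(H) + z(FA)] = −0.5 × (1.4051 + (-0.1848)) = -0.61015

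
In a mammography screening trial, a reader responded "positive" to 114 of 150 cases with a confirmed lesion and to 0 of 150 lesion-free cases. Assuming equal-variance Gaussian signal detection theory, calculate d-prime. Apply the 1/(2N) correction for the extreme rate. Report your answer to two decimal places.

The false-alarm rate is 0/150 = 0, so apply the 1/(2N) correction: FA → 1/(2·150) = 0.00333.
z(H) = z(0.76000) = 0.706
z(FA) = z(0.00333) = -2.713
d' = 0.706 − (-2.713) = 3.419

d-prime = 3.42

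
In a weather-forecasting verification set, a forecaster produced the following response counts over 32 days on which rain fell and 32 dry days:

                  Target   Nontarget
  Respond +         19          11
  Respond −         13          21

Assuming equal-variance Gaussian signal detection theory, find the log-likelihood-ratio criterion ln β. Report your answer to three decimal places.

ln β = 0.053

H = 19/32 = 0.5938
FA = 11/32 = 0.3438
Φ⁻¹(H) = 0.2373
Φ⁻¹(FA) = -0.4021
ln β = −½·[z(H)² − z(FA)²] = −0.5 × (0.0563 − 0.1617) = 0.0527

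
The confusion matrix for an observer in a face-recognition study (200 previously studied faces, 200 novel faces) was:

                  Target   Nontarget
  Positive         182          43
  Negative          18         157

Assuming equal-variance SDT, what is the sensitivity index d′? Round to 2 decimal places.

H = 182/200 = 0.9100
FA = 43/200 = 0.2150
Φ⁻¹(0.9100) = 1.3408, Φ⁻¹(0.2150) = -0.7892
d' = z(H) − z(FA) = 1.3408 − (-0.7892) = 2.1300

d′ = 2.13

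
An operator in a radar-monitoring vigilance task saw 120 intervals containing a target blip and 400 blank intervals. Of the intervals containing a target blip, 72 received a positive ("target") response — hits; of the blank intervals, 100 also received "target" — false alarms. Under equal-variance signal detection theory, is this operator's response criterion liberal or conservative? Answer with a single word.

z(H) = 0.253, z(FA) = -0.674
c = −½·(z(H) + z(FA)) = 0.2105
c > 0 → conservative criterion (biased toward responding “no”).

conservative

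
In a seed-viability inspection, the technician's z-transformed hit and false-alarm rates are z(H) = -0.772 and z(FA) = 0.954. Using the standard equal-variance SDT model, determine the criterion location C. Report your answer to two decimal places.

c = −½·[z(H) + z(FA)] = −½·(-0.772 + 0.954) = -0.091

C = -0.09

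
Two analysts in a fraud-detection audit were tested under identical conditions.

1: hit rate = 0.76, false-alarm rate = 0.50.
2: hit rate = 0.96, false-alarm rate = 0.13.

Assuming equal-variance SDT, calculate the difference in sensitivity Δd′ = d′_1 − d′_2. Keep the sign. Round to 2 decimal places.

Δd′ = -2.17

1: z(0.76) = 0.706, z(0.50) = 0.000, d' = 0.706
2: z(0.96) = 1.751, z(0.13) = -1.126, d' = 2.877
Δd' = d'_1 − d'_2 = 0.706 − 2.877 = -2.171
2 has the higher sensitivity.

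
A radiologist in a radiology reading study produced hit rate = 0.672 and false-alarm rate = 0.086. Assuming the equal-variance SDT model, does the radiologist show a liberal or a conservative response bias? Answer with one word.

conservative

z(H) = 0.445, z(FA) = -1.366
c = −½·(z(H) + z(FA)) = 0.4605
c > 0 → conservative criterion (biased toward responding “no”).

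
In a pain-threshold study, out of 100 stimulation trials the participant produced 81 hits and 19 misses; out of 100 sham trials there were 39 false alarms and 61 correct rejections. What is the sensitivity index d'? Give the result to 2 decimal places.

d' = 1.16

H = 81/100 = 0.8100
FA = 39/100 = 0.3900
z(H) = 0.8779
z(FA) = -0.2793
d' = z(H) − z(FA) = 0.8779 − (-0.2793) = 1.1572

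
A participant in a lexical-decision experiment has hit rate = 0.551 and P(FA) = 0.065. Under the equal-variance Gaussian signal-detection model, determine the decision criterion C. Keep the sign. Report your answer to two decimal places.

C = 0.69

z(H) = z(0.551) = 0.128
z(FA) = z(0.065) = -1.514
c = −½·[z(H) + z(FA)] = −0.5 × (0.128 + (-1.514)) = 0.693
c > 0: the participant has a conservative response bias.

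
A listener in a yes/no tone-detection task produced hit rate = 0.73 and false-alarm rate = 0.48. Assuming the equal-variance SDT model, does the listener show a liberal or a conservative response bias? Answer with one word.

liberal

z(H) = 0.613, z(FA) = -0.050
c = −½·(z(H) + z(FA)) = -0.2815
c < 0 → liberal criterion (biased toward responding “yes”).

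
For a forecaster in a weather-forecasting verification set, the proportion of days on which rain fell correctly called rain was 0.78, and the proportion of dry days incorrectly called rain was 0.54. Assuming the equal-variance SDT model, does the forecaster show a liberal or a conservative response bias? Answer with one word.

liberal

z(H) = 0.772, z(FA) = 0.100
c = −½·(z(H) + z(FA)) = -0.436
c < 0 → liberal criterion (biased toward responding “yes”).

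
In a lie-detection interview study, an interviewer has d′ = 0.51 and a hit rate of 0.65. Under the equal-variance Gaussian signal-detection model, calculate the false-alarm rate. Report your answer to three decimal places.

z(hit rate) = z(0.65) = 0.3853
z(FA) = z(H) − d' = 0.3853 − 0.51 = -0.1247
false-alarm rate = Φ(-0.1247) = 0.4504

false-alarm rate = 0.450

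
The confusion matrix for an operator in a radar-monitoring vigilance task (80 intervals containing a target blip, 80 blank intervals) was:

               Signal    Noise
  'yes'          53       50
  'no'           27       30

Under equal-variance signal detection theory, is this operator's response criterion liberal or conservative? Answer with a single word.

z(H) = 0.419, z(FA) = 0.319
c = −½·(z(H) + z(FA)) = -0.369
c < 0 → liberal criterion (biased toward responding “yes”).

liberal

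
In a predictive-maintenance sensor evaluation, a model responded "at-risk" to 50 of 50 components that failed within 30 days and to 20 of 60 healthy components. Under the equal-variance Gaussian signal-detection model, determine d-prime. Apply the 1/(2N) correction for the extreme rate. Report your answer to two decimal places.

The hit rate is 50/50 = 1, so apply the 1/(2N) correction: H → 1 − 1/(2·50) = 0.99000.
z(H) = z(0.99000) = 2.326
z(FA) = z(0.33333) = -0.431
d' = 2.326 − (-0.431) = 2.757

d-prime = 2.76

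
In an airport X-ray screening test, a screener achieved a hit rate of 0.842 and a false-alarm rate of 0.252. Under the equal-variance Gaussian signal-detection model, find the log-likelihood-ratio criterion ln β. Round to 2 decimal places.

ln β = -0.28

Φ⁻¹(H) = Φ⁻¹(0.842) = 1.003
Φ⁻¹(FA) = Φ⁻¹(0.252) = -0.668
ln β = −½·[z(H)² − z(FA)²] = −0.5 × (1.006 − 0.446) = -0.280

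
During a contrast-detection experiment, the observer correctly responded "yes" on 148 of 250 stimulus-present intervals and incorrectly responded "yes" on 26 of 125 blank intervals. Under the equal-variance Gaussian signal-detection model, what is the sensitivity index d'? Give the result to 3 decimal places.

d' = 1.046

H = 148/250 = 0.5920
FA = 26/125 = 0.2080
z(H) = z(0.5920) = 0.2327
z(FA) = z(0.2080) = -0.8134
d' = z(H) − z(FA) = 0.2327 − (-0.8134) = 1.0461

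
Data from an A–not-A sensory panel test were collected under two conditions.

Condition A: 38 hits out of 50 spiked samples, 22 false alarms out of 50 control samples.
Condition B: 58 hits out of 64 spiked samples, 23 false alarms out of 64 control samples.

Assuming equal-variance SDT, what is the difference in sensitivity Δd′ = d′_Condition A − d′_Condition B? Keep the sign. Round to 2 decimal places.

Condition A: z(0.7600) = 0.706, z(0.4400) = -0.151, d' = 0.857
Condition B: z(0.9062) = 1.318, z(0.3594) = -0.360, d' = 1.678
Δd' = d'_Condition A − d'_Condition B = 0.857 − 1.678 = -0.821
Condition B has the higher sensitivity.

Δd′ = -0.82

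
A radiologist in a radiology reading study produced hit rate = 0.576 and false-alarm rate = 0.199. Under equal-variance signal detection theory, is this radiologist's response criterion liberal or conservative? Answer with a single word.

conservative

z(H) = 0.192, z(FA) = -0.845
c = −½·(z(H) + z(FA)) = 0.3265
c > 0 → conservative criterion (biased toward responding “no”).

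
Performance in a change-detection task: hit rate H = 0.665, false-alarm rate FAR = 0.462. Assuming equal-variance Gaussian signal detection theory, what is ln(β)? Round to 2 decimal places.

z(H) = z(0.665) = 0.426
z(FA) = z(0.462) = -0.095
ln β = −½·[z(H)² − z(FA)²] = −0.5 × (0.181 − 0.009) = -0.086

ln β = -0.09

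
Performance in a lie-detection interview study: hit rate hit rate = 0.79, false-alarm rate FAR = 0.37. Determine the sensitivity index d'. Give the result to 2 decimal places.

z(H) = z(0.79) = 0.806
z(FA) = z(0.37) = -0.332
d' = z(H) − z(FA) = 0.806 − (-0.332) = 1.138

d' = 1.14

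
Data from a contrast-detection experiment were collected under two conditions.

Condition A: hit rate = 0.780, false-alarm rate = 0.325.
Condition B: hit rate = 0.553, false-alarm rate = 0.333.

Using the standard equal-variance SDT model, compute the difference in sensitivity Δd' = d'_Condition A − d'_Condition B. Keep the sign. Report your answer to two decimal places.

Condition A: z(0.780) = 0.772, z(0.325) = -0.454, d' = 1.226
Condition B: z(0.553) = 0.133, z(0.333) = -0.432, d' = 0.565
Δd' = d'_Condition A − d'_Condition B = 1.226 − 0.565 = 0.661
Condition A has the higher sensitivity.

Δd' = 0.66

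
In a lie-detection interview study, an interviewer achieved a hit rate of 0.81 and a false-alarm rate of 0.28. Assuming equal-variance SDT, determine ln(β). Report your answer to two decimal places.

Φ⁻¹(0.81) = 0.878, Φ⁻¹(0.28) = -0.583
ln β = −½·[z(H)² − z(FA)²] = −0.5 × (0.771 − 0.340) = -0.2155

ln β = -0.22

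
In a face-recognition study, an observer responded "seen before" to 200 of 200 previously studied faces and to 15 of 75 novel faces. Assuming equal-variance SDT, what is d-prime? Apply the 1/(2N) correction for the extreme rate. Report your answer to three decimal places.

d-prime = 3.649

The hit rate is 200/200 = 1, so apply the 1/(2N) correction: H → 1 − 1/(2·200) = 0.99750.
z(H) = z(0.99750) = 2.8070
z(FA) = z(0.20000) = -0.8416
d' = 2.8070 − (-0.8416) = 3.6486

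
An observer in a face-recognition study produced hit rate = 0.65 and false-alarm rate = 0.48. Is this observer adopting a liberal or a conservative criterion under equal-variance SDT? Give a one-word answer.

liberal

z(H) = 0.385, z(FA) = -0.050
c = −½·(z(H) + z(FA)) = -0.1675
c < 0 → liberal criterion (biased toward responding “yes”).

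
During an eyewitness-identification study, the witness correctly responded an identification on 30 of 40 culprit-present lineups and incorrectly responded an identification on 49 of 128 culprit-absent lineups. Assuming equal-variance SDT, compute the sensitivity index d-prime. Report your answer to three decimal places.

H = 30/40 = 0.7500
FA = 49/128 = 0.3828
z(H) = 0.6745
z(FA) = -0.2981
d' = z(H) − z(FA) = 0.6745 − (-0.2981) = 0.9726

d-prime = 0.973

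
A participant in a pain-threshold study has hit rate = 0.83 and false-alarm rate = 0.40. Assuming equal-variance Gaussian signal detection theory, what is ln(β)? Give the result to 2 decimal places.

ln β = -0.42

Φ⁻¹(0.83) = 0.954, Φ⁻¹(0.40) = -0.253
ln β = −½·[z(H)² − z(FA)²] = −0.5 × (0.910 − 0.064) = -0.423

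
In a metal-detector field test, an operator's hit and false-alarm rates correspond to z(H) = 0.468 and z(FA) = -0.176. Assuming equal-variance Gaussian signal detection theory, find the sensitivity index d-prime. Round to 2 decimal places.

d' = z(H) − z(FA) = 0.468 − (-0.176) = 0.644

d-prime = 0.64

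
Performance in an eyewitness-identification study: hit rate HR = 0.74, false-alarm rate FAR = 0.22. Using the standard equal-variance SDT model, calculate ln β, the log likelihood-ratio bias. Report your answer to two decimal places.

ln β = 0.09

z(0.74) = 0.643, z(0.22) = -0.772
ln β = −½·[z(H)² − z(FA)²] = −0.5 × (0.413 − 0.596) = 0.0915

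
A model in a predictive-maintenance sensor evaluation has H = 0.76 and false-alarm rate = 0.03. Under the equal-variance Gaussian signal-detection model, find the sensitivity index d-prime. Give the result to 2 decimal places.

z(H) = z(0.76) = 0.7063
z(FA) = z(0.03) = -1.8808
d' = z(H) − z(FA) = 0.7063 − (-1.8808) = 2.5871

d-prime = 2.59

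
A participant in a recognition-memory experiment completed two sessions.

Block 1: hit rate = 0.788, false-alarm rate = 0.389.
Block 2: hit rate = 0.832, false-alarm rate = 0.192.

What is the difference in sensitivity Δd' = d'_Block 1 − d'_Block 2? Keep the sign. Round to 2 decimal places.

Block 1: z(0.788) = 0.800, z(0.389) = -0.282, d' = 1.082
Block 2: z(0.832) = 0.962, z(0.192) = -0.871, d' = 1.833
Δd' = d'_Block 1 − d'_Block 2 = 1.082 − 1.833 = -0.751
Block 2 has the higher sensitivity.

Δd' = -0.75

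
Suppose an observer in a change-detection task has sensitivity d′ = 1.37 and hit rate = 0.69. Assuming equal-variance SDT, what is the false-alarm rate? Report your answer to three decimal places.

z(hit rate) = z(0.69) = 0.4959
z(FA) = z(H) − d' = 0.4959 − 1.37 = -0.8741
false-alarm rate = Φ(-0.8741) = 0.1910

false-alarm rate = 0.191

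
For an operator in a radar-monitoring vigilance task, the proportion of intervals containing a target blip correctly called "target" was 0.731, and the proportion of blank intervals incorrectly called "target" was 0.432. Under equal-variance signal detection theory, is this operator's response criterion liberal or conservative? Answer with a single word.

liberal

z(H) = 0.616, z(FA) = -0.171
c = −½·(z(H) + z(FA)) = -0.2225
c < 0 → liberal criterion (biased toward responding “yes”).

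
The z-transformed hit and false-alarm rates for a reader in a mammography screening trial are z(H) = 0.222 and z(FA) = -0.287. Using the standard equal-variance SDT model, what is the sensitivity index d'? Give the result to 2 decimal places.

d' = z(H) − z(FA) = 0.222 − (-0.287) = 0.509

d' = 0.51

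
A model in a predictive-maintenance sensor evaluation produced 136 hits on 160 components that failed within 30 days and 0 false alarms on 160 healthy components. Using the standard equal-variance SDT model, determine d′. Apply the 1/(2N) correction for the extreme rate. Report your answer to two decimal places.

The false-alarm rate is 0/160 = 0, so apply the 1/(2N) correction: FA → 1/(2·160) = 0.00313.
z(H) = z(0.85000) = 1.036
z(FA) = z(0.00313) = -2.734
d' = 1.036 − (-2.734) = 3.770

d′ = 3.77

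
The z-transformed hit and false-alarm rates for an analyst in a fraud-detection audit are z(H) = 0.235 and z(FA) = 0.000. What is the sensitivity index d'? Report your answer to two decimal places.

d' = 0.24

d' = z(H) − z(FA) = 0.235 − 0.000 = 0.235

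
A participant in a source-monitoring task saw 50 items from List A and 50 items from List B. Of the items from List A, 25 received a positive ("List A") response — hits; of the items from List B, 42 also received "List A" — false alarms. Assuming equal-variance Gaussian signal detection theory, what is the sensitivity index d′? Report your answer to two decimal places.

H = 25/50 = 0.5000
FA = 42/50 = 0.8400
Φ⁻¹(H) = Φ⁻¹(0.5000) = 0.000
Φ⁻¹(FA) = Φ⁻¹(0.8400) = 0.994
d' = z(H) − z(FA) = 0.000 − 0.994 = -0.994

d′ = -0.99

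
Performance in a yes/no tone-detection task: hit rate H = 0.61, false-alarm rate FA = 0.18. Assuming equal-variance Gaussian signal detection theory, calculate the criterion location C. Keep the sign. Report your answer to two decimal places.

Φ⁻¹(H) = Φ⁻¹(0.61) = 0.2793
Φ⁻¹(FA) = Φ⁻¹(0.18) = -0.9154
c = −½·[z(H) + z(FA)] = −0.5 × (0.2793 + (-0.9154)) = 0.31805

C = 0.32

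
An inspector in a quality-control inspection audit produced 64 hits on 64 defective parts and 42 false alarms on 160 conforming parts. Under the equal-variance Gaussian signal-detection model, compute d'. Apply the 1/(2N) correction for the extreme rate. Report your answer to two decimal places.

d' = 3.05

The hit rate is 64/64 = 1, so apply the 1/(2N) correction: H → 1 − 1/(2·64) = 0.99219.
z(H) = z(0.99219) = 2.418
z(FA) = z(0.26250) = -0.636
d' = 2.418 − (-0.636) = 3.054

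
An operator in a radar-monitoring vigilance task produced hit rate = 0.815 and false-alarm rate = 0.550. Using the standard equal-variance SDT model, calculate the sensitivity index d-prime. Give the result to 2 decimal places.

Φ⁻¹(H) = 0.896
Φ⁻¹(FA) = 0.126
d' = z(H) − z(FA) = 0.896 − 0.126 = 0.770

d-prime = 0.77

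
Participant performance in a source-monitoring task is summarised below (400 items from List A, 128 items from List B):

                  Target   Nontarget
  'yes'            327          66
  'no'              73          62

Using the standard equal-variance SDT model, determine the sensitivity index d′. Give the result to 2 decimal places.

H = 327/400 = 0.8175
FA = 66/128 = 0.5156
Φ⁻¹(H) = Φ⁻¹(0.8175) = 0.906
Φ⁻¹(FA) = Φ⁻¹(0.5156) = 0.039
d' = z(H) − z(FA) = 0.906 − 0.039 = 0.867

d′ = 0.87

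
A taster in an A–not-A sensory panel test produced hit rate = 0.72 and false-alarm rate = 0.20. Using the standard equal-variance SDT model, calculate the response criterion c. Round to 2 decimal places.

c = 0.13

Φ⁻¹(H) = Φ⁻¹(0.72) = 0.5828
Φ⁻¹(FA) = Φ⁻¹(0.20) = -0.8416
c = −½·[z(H) + z(FA)] = −0.5 × (0.5828 + (-0.8416)) = 0.1294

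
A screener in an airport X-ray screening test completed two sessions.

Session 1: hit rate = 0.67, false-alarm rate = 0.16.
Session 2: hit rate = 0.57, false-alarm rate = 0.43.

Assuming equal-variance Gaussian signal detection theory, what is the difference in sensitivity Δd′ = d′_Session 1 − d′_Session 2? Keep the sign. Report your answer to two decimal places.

Δd′ = 1.08

Session 1: z(0.67) = 0.440, z(0.16) = -0.994, d' = 1.434
Session 2: z(0.57) = 0.176, z(0.43) = -0.176, d' = 0.352
Δd' = d'_Session 1 − d'_Session 2 = 1.434 − 0.352 = 1.082
Session 1 has the higher sensitivity.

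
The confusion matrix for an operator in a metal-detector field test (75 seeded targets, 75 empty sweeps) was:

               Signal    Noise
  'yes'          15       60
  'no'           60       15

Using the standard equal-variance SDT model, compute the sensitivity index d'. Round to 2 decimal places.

H = 15/75 = 0.2000
FA = 60/75 = 0.8000
Φ⁻¹(0.2000) = -0.8416, Φ⁻¹(0.8000) = 0.8416
d' = z(H) − z(FA) = -0.8416 − 0.8416 = -1.6832

d' = -1.68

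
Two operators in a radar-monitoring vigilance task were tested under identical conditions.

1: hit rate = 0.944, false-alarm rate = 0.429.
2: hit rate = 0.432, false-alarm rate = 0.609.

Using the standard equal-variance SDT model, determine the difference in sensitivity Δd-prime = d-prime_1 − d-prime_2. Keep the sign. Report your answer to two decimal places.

1: z(0.944) = 1.589, z(0.429) = -0.179, d' = 1.768
2: z(0.432) = -0.171, z(0.609) = 0.277, d' = -0.448
Δd' = d'_1 − d'_2 = 1.768 − (-0.448) = 2.216
1 has the higher sensitivity.

Δd-prime = 2.22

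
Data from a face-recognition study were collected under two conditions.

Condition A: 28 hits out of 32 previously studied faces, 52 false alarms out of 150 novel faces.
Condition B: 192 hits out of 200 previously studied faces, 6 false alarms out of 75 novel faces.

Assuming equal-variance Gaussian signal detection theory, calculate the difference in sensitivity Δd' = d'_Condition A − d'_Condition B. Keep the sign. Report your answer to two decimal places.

Δd' = -1.61

Condition A: z(0.8750) = 1.150, z(0.3467) = -0.394, d' = 1.544
Condition B: z(0.9600) = 1.751, z(0.0800) = -1.405, d' = 3.156
Δd' = d'_Condition A − d'_Condition B = 1.544 − 3.156 = -1.612
Condition B has the higher sensitivity.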